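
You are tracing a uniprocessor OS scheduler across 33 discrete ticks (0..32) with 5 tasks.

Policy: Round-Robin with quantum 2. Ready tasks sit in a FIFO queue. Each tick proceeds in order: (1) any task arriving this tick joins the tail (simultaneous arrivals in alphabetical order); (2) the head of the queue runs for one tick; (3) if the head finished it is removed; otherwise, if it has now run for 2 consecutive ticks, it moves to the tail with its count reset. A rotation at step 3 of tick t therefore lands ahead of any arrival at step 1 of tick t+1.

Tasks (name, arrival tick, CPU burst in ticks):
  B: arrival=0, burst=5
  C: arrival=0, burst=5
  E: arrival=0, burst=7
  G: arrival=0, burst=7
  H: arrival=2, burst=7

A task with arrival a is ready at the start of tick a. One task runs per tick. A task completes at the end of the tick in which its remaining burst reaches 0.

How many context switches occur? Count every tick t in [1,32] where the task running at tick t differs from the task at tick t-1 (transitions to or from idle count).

t=0: queue=[B,C,E,G] q_used=0 → run B
t=1: queue=[B,C,E,G] q_used=1 → run B
t=2: queue=[C,E,G,B,H] q_used=0 → run C
t=3: queue=[C,E,G,B,H] q_used=1 → run C
t=4: queue=[E,G,B,H,C] q_used=0 → run E
t=5: queue=[E,G,B,H,C] q_used=1 → run E
t=6: queue=[G,B,H,C,E] q_used=0 → run G
t=7: queue=[G,B,H,C,E] q_used=1 → run G
t=8: queue=[B,H,C,E,G] q_used=0 → run B
t=9: queue=[B,H,C,E,G] q_used=1 → run B
t=10: queue=[H,C,E,G,B] q_used=0 → run H
t=11: queue=[H,C,E,G,B] q_used=1 → run H
t=12: queue=[C,E,G,B,H] q_used=0 → run C
t=13: queue=[C,E,G,B,H] q_used=1 → run C
t=14: queue=[E,G,B,H,C] q_used=0 → run E
t=15: queue=[E,G,B,H,C] q_used=1 → run E
t=16: queue=[G,B,H,C,E] q_used=0 → run G
t=17: queue=[G,B,H,C,E] q_used=1 → run G
t=18: queue=[B,H,C,E,G] q_used=0 → run B
t=19: queue=[H,C,E,G] q_used=0 → run H
t=20: queue=[H,C,E,G] q_used=1 → run H
t=21: queue=[C,E,G,H] q_used=0 → run C
t=22: queue=[E,G,H] q_used=0 → run E
t=23: queue=[E,G,H] q_used=1 → run E
t=24: queue=[G,H,E] q_used=0 → run G
t=25: queue=[G,H,E] q_used=1 → run G
t=26: queue=[H,E,G] q_used=0 → run H
t=27: queue=[H,E,G] q_used=1 → run H
t=28: queue=[E,G,H] q_used=0 → run E
t=29: queue=[G,H] q_used=0 → run G
t=30: queue=[H] q_used=0 → run H
t=31: (idle)
t=32: (idle)

context switches = 18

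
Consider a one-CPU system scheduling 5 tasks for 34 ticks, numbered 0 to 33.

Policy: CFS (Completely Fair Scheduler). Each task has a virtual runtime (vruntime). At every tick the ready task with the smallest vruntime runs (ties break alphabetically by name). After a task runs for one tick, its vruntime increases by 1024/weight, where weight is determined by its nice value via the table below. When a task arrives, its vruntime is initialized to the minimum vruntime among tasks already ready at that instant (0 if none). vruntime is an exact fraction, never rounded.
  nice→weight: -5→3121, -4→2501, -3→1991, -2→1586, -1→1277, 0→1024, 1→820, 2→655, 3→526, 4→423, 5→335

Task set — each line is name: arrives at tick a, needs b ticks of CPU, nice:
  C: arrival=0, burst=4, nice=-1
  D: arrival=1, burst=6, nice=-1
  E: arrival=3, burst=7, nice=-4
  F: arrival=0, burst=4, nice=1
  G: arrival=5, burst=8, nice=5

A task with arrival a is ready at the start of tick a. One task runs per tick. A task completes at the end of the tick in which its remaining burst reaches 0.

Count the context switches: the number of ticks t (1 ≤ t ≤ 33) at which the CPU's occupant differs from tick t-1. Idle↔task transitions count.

t=0: vr[C=0 F=0] → run C
t=1: vr[C=1024/1277 D=0 F=0] → run D
t=2: vr[C=1024/1277 D=1024/1277 F=0] → run F
t=3: vr[C=1024/1277 D=1024/1277 E=1024/1277 F=256/205] → run C
t=4: vr[C=2048/1277 D=1024/1277 E=1024/1277 F=256/205] → run D
t=5: vr[C=2048/1277 D=2048/1277 E=1024/1277 F=256/205 G=1024/1277] → run E
t=6: vr[C=2048/1277 D=2048/1277 E=3868672/3193777 F=256/205 G=1024/1277] → run G
t=7: vr[C=2048/1277 D=2048/1277 E=3868672/3193777 F=256/205 G=1650688/427795] → run E
t=8: vr[C=2048/1277 D=2048/1277 E=5176320/3193777 F=256/205 G=1650688/427795] → run F
t=9: vr[C=2048/1277 D=2048/1277 E=5176320/3193777 F=512/205 G=1650688/427795] → run C
t=10: vr[C=3072/1277 D=2048/1277 E=5176320/3193777 F=512/205 G=1650688/427795] → run D
t=11: vr[C=3072/1277 D=3072/1277 E=5176320/3193777 F=512/205 G=1650688/427795] → run E
t=12: vr[C=3072/1277 D=3072/1277 E=6483968/3193777 F=512/205 G=1650688/427795] → run E
t=13: vr[C=3072/1277 D=3072/1277 E=7791616/3193777 F=512/205 G=1650688/427795] → run C
t=14: vr[D=3072/1277 E=7791616/3193777 F=512/205 G=1650688/427795] → run D
t=15: vr[D=4096/1277 E=7791616/3193777 F=512/205 G=1650688/427795] → run E
t=16: vr[D=4096/1277 E=9099264/3193777 F=512/205 G=1650688/427795] → run F
t=17: vr[D=4096/1277 E=9099264/3193777 F=768/205 G=1650688/427795] → run E
t=18: vr[D=4096/1277 E=10406912/3193777 F=768/205 G=1650688/427795] → run D
t=19: vr[D=5120/1277 E=10406912/3193777 F=768/205 G=1650688/427795] → run E
t=20: vr[D=5120/1277 F=768/205 G=1650688/427795] → run F
t=21: vr[D=5120/1277 G=1650688/427795] → run G
t=22: vr[D=5120/1277 G=2958336/427795] → run D
t=23: vr[G=2958336/427795] → run G
t=24: vr[G=4265984/427795] → run G
t=25: vr[G=5573632/427795] → run G
t=26: vr[G=1376256/85559] → run G
t=27: vr[G=8188928/427795] → run G
t=28: vr[G=9496576/427795] → run G
t=29: (idle)
t=30: (idle)
t=31: (idle)
t=32: (idle)
t=33: (idle)

context switches = 23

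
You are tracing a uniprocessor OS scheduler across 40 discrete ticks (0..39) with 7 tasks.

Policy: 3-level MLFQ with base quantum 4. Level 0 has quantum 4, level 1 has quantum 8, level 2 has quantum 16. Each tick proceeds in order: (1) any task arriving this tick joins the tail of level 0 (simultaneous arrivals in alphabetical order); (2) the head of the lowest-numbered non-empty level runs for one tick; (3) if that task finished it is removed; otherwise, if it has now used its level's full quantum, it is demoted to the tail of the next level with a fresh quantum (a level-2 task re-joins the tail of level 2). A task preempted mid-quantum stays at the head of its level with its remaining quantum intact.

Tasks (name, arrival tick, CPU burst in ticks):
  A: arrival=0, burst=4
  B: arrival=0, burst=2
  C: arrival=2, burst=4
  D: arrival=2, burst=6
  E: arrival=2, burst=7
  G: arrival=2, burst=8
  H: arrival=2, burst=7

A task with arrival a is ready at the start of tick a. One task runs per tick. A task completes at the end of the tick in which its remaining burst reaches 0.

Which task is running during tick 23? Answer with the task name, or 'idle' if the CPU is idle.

running at tick 23 = H

t=0: L0/L1/L2 = AB/-/- → run A
t=1: L0/L1/L2 = AB/-/- → run A
t=2: L0/L1/L2 = ABCDEGH/-/- → run A
t=3: L0/L1/L2 = ABCDEGH/-/- → run A
t=4: L0/L1/L2 = BCDEGH/-/- → run B
t=5: L0/L1/L2 = BCDEGH/-/- → run B
t=6: L0/L1/L2 = CDEGH/-/- → run C
t=7: L0/L1/L2 = CDEGH/-/- → run C
t=8: L0/L1/L2 = CDEGH/-/- → run C
t=9: L0/L1/L2 = CDEGH/-/- → run C
t=10: L0/L1/L2 = DEGH/-/- → run D
t=11: L0/L1/L2 = DEGH/-/- → run D
t=12: L0/L1/L2 = DEGH/-/- → run D
t=13: L0/L1/L2 = DEGH/-/- → run D
t=14: L0/L1/L2 = EGH/D/- → run E
t=15: L0/L1/L2 = EGH/D/- → run E
t=16: L0/L1/L2 = EGH/D/- → run E
t=17: L0/L1/L2 = EGH/D/- → run E
t=18: L0/L1/L2 = GH/DE/- → run G
t=19: L0/L1/L2 = GH/DE/- → run G
t=20: L0/L1/L2 = GH/DE/- → run G
t=21: L0/L1/L2 = GH/DE/- → run G
t=22: L0/L1/L2 = H/DEG/- → run H
t=23: L0/L1/L2 = H/DEG/- → run H
t=24: L0/L1/L2 = H/DEG/- → run H
t=25: L0/L1/L2 = H/DEG/- → run H
t=26: L0/L1/L2 = -/DEGH/- → run D
t=27: L0/L1/L2 = -/DEGH/- → run D
t=28: L0/L1/L2 = -/EGH/- → run E
t=29: L0/L1/L2 = -/EGH/- → run E
t=30: L0/L1/L2 = -/EGH/- → run E
t=31: L0/L1/L2 = -/GH/- → run G
t=32: L0/L1/L2 = -/GH/- → run G
t=33: L0/L1/L2 = -/GH/- → run G
t=34: L0/L1/L2 = -/GH/- → run G
t=35: L0/L1/L2 = -/H/- → run H
t=36: L0/L1/L2 = -/H/- → run H
t=37: L0/L1/L2 = -/H/- → run H
t=38: (idle)
t=39: (idle)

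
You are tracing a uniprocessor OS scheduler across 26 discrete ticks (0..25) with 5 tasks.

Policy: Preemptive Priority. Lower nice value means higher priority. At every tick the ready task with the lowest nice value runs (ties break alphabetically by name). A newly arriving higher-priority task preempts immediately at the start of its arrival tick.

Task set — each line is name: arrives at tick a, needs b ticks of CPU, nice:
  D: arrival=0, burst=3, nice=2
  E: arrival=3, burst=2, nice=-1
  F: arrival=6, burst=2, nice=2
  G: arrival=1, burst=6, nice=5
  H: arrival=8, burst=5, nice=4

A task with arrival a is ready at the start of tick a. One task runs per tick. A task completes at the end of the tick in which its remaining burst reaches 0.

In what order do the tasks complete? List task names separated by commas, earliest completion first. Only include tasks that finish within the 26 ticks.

t=0: ready={D} → run D
t=1: ready={D,G} → run D
t=2: ready={D,G} → run D
t=3: ready={E,G} → run E
t=4: ready={E,G} → run E
t=5: ready={G} → run G
t=6: ready={F,G} → run F
t=7: ready={F,G} → run F
t=8: ready={G,H} → run H
t=9: ready={G,H} → run H
t=10: ready={G,H} → run H
t=11: ready={G,H} → run H
t=12: ready={G,H} → run H
t=13: ready={G} → run G
t=14: ready={G} → run G
t=15: ready={G} → run G
t=16: ready={G} → run G
t=17: ready={G} → run G
t=18: (idle)
t=19: (idle)
t=20: (idle)
t=21: (idle)
t=22: (idle)
t=23: (idle)
t=24: (idle)
t=25: (idle)

completion order = D, E, F, H, G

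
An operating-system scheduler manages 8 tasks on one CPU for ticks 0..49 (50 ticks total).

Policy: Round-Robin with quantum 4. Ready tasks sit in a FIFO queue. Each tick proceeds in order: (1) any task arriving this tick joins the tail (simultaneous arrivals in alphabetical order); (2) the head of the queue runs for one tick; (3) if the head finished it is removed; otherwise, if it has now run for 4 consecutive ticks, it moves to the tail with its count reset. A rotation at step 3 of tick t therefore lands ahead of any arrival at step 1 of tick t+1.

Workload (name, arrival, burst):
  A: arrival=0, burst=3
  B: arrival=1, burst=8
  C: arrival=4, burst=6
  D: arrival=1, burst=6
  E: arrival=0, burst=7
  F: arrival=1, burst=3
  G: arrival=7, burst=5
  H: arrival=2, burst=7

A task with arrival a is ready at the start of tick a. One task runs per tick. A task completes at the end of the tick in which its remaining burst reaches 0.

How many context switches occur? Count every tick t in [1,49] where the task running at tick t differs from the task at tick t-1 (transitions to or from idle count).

t=0: queue=[A,E] q_used=0 → run A
t=1: queue=[A,E,B,D,F] q_used=1 → run A
t=2: queue=[A,E,B,D,F,H] q_used=2 → run A
t=3: queue=[E,B,D,F,H] q_used=0 → run E
t=4: queue=[E,B,D,F,H,C] q_used=1 → run E
t=5: queue=[E,B,D,F,H,C] q_used=2 → run E
t=6: queue=[E,B,D,F,H,C] q_used=3 → run E
t=7: queue=[B,D,F,H,C,E,G] q_used=0 → run B
t=8: queue=[B,D,F,H,C,E,G] q_used=1 → run B
t=9: queue=[B,D,F,H,C,E,G] q_used=2 → run B
t=10: queue=[B,D,F,H,C,E,G] q_used=3 → run B
t=11: queue=[D,F,H,C,E,G,B] q_used=0 → run D
t=12: queue=[D,F,H,C,E,G,B] q_used=1 → run D
t=13: queue=[D,F,H,C,E,G,B] q_used=2 → run D
t=14: queue=[D,F,H,C,E,G,B] q_used=3 → run D
t=15: queue=[F,H,C,E,G,B,D] q_used=0 → run F
t=16: queue=[F,H,C,E,G,B,D] q_used=1 → run F
t=17: queue=[F,H,C,E,G,B,D] q_used=2 → run F
t=18: queue=[H,C,E,G,B,D] q_used=0 → run H
t=19: queue=[H,C,E,G,B,D] q_used=1 → run H
t=20: queue=[H,C,E,G,B,D] q_used=2 → run H
t=21: queue=[H,C,E,G,B,D] q_used=3 → run H
t=22: queue=[C,E,G,B,D,H] q_used=0 → run C
t=23: queue=[C,E,G,B,D,H] q_used=1 → run C
t=24: queue=[C,E,G,B,D,H] q_used=2 → run C
t=25: queue=[C,E,G,B,D,H] q_used=3 → run C
t=26: queue=[E,G,B,D,H,C] q_used=0 → run E
t=27: queue=[E,G,B,D,H,C] q_used=1 → run E
t=28: queue=[E,G,B,D,H,C] q_used=2 → run E
t=29: queue=[G,B,D,H,C] q_used=0 → run G
t=30: queue=[G,B,D,H,C] q_used=1 → run G
t=31: queue=[G,B,D,H,C] q_used=2 → run G
t=32: queue=[G,B,D,H,C] q_used=3 → run G
t=33: queue=[B,D,H,C,G] q_used=0 → run B
t=34: queue=[B,D,H,C,G] q_used=1 → run B
t=35: queue=[B,D,H,C,G] q_used=2 → run B
t=36: queue=[B,D,H,C,G] q_used=3 → run B
t=37: queue=[D,H,C,G] q_used=0 → run D
t=38: queue=[D,H,C,G] q_used=1 → run D
t=39: queue=[H,C,G] q_used=0 → run H
t=40: queue=[H,C,G] q_used=1 → run H
t=41: queue=[H,C,G] q_used=2 → run H
t=42: queue=[C,G] q_used=0 → run C
t=43: queue=[C,G] q_used=1 → run C
t=44: queue=[G] q_used=0 → run G
t=45: (idle)
t=46: (idle)
t=47: (idle)
t=48: (idle)
t=49: (idle)

context switches = 14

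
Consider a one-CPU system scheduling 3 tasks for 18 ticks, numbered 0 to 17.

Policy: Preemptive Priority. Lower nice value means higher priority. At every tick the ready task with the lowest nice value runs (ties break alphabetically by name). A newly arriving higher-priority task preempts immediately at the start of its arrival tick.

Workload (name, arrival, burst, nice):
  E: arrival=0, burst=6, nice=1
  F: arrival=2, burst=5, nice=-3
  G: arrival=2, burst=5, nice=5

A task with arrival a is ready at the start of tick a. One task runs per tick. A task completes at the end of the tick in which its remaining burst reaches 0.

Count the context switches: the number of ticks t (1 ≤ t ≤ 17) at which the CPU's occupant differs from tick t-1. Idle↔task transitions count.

context switches = 4

t=0: ready={E} → run E
t=1: ready={E} → run E
t=2: ready={E,F,G} → run F
t=3: ready={E,F,G} → run F
t=4: ready={E,F,G} → run F
t=5: ready={E,F,G} → run F
t=6: ready={E,F,G} → run F
t=7: ready={E,G} → run E
t=8: ready={E,G} → run E
t=9: ready={E,G} → run E
t=10: ready={E,G} → run E
t=11: ready={G} → run G
t=12: ready={G} → run G
t=13: ready={G} → run G
t=14: ready={G} → run G
t=15: ready={G} → run G
t=16: (idle)
t=17: (idle)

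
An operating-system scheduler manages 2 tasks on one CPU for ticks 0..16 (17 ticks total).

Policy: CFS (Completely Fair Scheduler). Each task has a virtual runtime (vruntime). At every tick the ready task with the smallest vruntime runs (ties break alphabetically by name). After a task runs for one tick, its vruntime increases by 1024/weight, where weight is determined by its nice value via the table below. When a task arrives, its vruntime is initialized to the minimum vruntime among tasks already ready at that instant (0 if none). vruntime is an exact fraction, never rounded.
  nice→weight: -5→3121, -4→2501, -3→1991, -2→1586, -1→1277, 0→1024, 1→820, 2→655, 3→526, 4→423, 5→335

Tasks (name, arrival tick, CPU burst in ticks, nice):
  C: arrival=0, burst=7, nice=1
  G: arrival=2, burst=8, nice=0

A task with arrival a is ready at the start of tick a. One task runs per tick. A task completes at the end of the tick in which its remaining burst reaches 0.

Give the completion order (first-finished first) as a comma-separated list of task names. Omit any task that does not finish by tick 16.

t=0: vr[C=0] → run C
t=1: vr[C=256/205] → run C
t=2: vr[C=512/205 G=512/205] → run C
t=3: vr[C=768/205 G=512/205] → run G
t=4: vr[C=768/205 G=717/205] → run G
t=5: vr[C=768/205 G=922/205] → run C
t=6: vr[C=1024/205 G=922/205] → run G
t=7: vr[C=1024/205 G=1127/205] → run C
t=8: vr[C=256/41 G=1127/205] → run G
t=9: vr[C=256/41 G=1332/205] → run C
t=10: vr[C=1536/205 G=1332/205] → run G
t=11: vr[C=1536/205 G=1537/205] → run C
t=12: vr[G=1537/205] → run G
t=13: vr[G=1742/205] → run G
t=14: vr[G=1947/205] → run G
t=15: (idle)
t=16: (idle)

completion order = C, G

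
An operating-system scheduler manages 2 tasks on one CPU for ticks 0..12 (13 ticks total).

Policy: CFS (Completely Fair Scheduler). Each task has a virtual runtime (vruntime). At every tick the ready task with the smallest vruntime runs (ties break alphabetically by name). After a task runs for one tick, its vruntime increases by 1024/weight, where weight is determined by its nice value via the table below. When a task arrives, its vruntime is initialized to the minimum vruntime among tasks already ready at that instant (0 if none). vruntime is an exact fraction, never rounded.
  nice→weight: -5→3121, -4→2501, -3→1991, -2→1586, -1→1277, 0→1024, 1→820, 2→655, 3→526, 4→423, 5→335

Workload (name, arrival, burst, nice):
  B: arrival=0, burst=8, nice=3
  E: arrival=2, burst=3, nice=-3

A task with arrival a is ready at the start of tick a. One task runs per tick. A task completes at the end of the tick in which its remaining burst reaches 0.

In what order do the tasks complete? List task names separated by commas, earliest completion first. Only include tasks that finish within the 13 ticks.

completion order = E, B

t=0: vr[B=0] → run B
t=1: vr[B=512/263] → run B
t=2: vr[B=1024/263 E=1024/263] → run B
t=3: vr[B=1536/263 E=1024/263] → run E
t=4: vr[B=1536/263 E=2308096/523633] → run E
t=5: vr[B=1536/263 E=2577408/523633] → run E
t=6: vr[B=1536/263] → run B
t=7: vr[B=2048/263] → run B
t=8: vr[B=2560/263] → run B
t=9: vr[B=3072/263] → run B
t=10: vr[B=3584/263] → run B
t=11: (idle)
t=12: (idle)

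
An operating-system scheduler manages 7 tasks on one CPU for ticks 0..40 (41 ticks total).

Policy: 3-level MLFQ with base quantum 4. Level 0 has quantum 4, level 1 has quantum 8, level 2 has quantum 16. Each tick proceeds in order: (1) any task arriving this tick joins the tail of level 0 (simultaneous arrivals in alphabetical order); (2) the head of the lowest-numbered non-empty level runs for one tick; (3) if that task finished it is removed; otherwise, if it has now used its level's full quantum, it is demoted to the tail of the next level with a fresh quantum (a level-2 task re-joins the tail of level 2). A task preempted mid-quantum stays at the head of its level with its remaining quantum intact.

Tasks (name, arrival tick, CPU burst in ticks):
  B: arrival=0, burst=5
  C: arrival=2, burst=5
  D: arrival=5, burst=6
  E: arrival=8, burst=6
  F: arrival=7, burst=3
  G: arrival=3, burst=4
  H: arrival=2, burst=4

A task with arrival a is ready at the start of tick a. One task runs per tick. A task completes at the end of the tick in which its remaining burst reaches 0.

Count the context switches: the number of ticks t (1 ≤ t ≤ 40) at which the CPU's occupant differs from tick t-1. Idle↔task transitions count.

t=0: L0/L1/L2 = B/-/- → run B
t=1: L0/L1/L2 = B/-/- → run B
t=2: L0/L1/L2 = BCH/-/- → run B
t=3: L0/L1/L2 = BCHG/-/- → run B
t=4: L0/L1/L2 = CHG/B/- → run C
t=5: L0/L1/L2 = CHGD/B/- → run C
t=6: L0/L1/L2 = CHGD/B/- → run C
t=7: L0/L1/L2 = CHGDF/B/- → run C
t=8: L0/L1/L2 = HGDFE/BC/- → run H
t=9: L0/L1/L2 = HGDFE/BC/- → run H
t=10: L0/L1/L2 = HGDFE/BC/- → run H
t=11: L0/L1/L2 = HGDFE/BC/- → run H
t=12: L0/L1/L2 = GDFE/BC/- → run G
t=13: L0/L1/L2 = GDFE/BC/- → run G
t=14: L0/L1/L2 = GDFE/BC/- → run G
t=15: L0/L1/L2 = GDFE/BC/- → run G
t=16: L0/L1/L2 = DFE/BC/- → run D
t=17: L0/L1/L2 = DFE/BC/- → run D
t=18: L0/L1/L2 = DFE/BC/- → run D
t=19: L0/L1/L2 = DFE/BC/- → run D
t=20: L0/L1/L2 = FE/BCD/- → run F
t=21: L0/L1/L2 = FE/BCD/- → run F
t=22: L0/L1/L2 = FE/BCD/- → run F
t=23: L0/L1/L2 = E/BCD/- → run E
t=24: L0/L1/L2 = E/BCD/- → run E
t=25: L0/L1/L2 = E/BCD/- → run E
t=26: L0/L1/L2 = E/BCD/- → run E
t=27: L0/L1/L2 = -/BCDE/- → run B
t=28: L0/L1/L2 = -/CDE/- → run C
t=29: L0/L1/L2 = -/DE/- → run D
t=30: L0/L1/L2 = -/DE/- → run D
t=31: L0/L1/L2 = -/E/- → run E
t=32: L0/L1/L2 = -/E/- → run E
t=33: (idle)
t=34: (idle)
t=35: (idle)
t=36: (idle)
t=37: (idle)
t=38: (idle)
t=39: (idle)
t=40: (idle)

context switches = 11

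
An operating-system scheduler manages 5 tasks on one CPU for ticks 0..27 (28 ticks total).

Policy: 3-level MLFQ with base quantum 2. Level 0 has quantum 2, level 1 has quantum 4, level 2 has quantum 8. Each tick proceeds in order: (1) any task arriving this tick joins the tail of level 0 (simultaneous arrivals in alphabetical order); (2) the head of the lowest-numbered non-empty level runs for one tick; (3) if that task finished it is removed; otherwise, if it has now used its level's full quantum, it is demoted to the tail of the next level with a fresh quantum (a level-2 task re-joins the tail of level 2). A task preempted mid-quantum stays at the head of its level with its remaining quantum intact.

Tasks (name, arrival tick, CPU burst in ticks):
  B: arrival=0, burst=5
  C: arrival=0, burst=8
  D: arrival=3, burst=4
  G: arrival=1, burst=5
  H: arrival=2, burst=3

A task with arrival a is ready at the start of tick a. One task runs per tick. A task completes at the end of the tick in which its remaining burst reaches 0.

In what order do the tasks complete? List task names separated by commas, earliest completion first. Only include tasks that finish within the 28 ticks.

t=0: L0/L1/L2 = BC/-/- → run B
t=1: L0/L1/L2 = BCG/-/- → run B
t=2: L0/L1/L2 = CGH/B/- → run C
t=3: L0/L1/L2 = CGHD/B/- → run C
t=4: L0/L1/L2 = GHD/BC/- → run G
t=5: L0/L1/L2 = GHD/BC/- → run G
t=6: L0/L1/L2 = HD/BCG/- → run H
t=7: L0/L1/L2 = HD/BCG/- → run H
t=8: L0/L1/L2 = D/BCGH/- → run D
t=9: L0/L1/L2 = D/BCGH/- → run D
t=10: L0/L1/L2 = -/BCGHD/- → run B
t=11: L0/L1/L2 = -/BCGHD/- → run B
t=12: L0/L1/L2 = -/BCGHD/- → run B
t=13: L0/L1/L2 = -/CGHD/- → run C
t=14: L0/L1/L2 = -/CGHD/- → run C
t=15: L0/L1/L2 = -/CGHD/- → run C
t=16: L0/L1/L2 = -/CGHD/- → run C
t=17: L0/L1/L2 = -/GHD/C → run G
t=18: L0/L1/L2 = -/GHD/C → run G
t=19: L0/L1/L2 = -/GHD/C → run G
t=20: L0/L1/L2 = -/HD/C → run H
t=21: L0/L1/L2 = -/D/C → run D
t=22: L0/L1/L2 = -/D/C → run D
t=23: L0/L1/L2 = -/-/C → run C
t=24: L0/L1/L2 = -/-/C → run C
t=25: (idle)
t=26: (idle)
t=27: (idle)

completion order = B, G, H, D, C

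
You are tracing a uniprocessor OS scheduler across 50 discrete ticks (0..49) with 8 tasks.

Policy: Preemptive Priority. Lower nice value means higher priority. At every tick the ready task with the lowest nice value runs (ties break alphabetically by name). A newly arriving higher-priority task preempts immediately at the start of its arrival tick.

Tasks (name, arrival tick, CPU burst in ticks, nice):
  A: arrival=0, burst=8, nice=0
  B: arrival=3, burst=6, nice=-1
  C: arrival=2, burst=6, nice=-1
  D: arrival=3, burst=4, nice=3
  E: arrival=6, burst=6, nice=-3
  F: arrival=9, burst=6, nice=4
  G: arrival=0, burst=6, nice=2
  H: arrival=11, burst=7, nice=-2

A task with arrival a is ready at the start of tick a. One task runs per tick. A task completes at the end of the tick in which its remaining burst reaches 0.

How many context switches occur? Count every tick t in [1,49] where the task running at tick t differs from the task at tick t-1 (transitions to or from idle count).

t=0: ready={A,G} → run A
t=1: ready={A,G} → run A
t=2: ready={A,C,G} → run C
t=3: ready={A,B,C,D,G} → run B
t=4: ready={A,B,C,D,G} → run B
t=5: ready={A,B,C,D,G} → run B
t=6: ready={A,B,C,D,E,G} → run E
t=7: ready={A,B,C,D,E,G} → run E
t=8: ready={A,B,C,D,E,G} → run E
t=9: ready={A,B,C,D,E,F,G} → run E
t=10: ready={A,B,C,D,E,F,G} → run E
t=11: ready={A,B,C,D,E,F,G,H} → run E
t=12: ready={A,B,C,D,F,G,H} → run H
t=13: ready={A,B,C,D,F,G,H} → run H
t=14: ready={A,B,C,D,F,G,H} → run H
t=15: ready={A,B,C,D,F,G,H} → run H
t=16: ready={A,B,C,D,F,G,H} → run H
t=17: ready={A,B,C,D,F,G,H} → run H
t=18: ready={A,B,C,D,F,G,H} → run H
t=19: ready={A,B,C,D,F,G} → run B
t=20: ready={A,B,C,D,F,G} → run B
t=21: ready={A,B,C,D,F,G} → run B
t=22: ready={A,C,D,F,G} → run C
t=23: ready={A,C,D,F,G} → run C
t=24: ready={A,C,D,F,G} → run C
t=25: ready={A,C,D,F,G} → run C
t=26: ready={A,C,D,F,G} → run C
t=27: ready={A,D,F,G} → run A
t=28: ready={A,D,F,G} → run A
t=29: ready={A,D,F,G} → run A
t=30: ready={A,D,F,G} → run A
t=31: ready={A,D,F,G} → run A
t=32: ready={A,D,F,G} → run A
t=33: ready={D,F,G} → run G
t=34: ready={D,F,G} → run G
t=35: ready={D,F,G} → run G
t=36: ready={D,F,G} → run G
t=37: ready={D,F,G} → run G
t=38: ready={D,F,G} → run G
t=39: ready={D,F} → run D
t=40: ready={D,F} → run D
t=41: ready={D,F} → run D
t=42: ready={D,F} → run D
t=43: ready={F} → run F
t=44: ready={F} → run F
t=45: ready={F} → run F
t=46: ready={F} → run F
t=47: ready={F} → run F
t=48: ready={F} → run F
t=49: (idle)

context switches = 11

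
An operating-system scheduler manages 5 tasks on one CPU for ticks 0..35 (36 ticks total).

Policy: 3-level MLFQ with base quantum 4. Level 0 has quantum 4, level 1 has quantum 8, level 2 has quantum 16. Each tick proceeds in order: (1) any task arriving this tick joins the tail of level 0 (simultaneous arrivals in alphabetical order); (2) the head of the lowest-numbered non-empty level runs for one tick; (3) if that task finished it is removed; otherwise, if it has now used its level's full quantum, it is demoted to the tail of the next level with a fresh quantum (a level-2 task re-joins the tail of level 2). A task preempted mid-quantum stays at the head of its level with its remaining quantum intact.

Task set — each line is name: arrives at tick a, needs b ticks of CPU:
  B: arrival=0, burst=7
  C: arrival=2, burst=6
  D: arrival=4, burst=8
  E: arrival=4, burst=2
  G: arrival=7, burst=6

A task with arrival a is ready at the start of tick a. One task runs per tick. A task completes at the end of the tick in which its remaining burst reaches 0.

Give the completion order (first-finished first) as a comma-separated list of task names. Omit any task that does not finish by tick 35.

t=0: L0/L1/L2 = B/-/- → run B
t=1: L0/L1/L2 = B/-/- → run B
t=2: L0/L1/L2 = BC/-/- → run B
t=3: L0/L1/L2 = BC/-/- → run B
t=4: L0/L1/L2 = CDE/B/- → run C
t=5: L0/L1/L2 = CDE/B/- → run C
t=6: L0/L1/L2 = CDE/B/- → run C
t=7: L0/L1/L2 = CDEG/B/- → run C
t=8: L0/L1/L2 = DEG/BC/- → run D
t=9: L0/L1/L2 = DEG/BC/- → run D
t=10: L0/L1/L2 = DEG/BC/- → run D
t=11: L0/L1/L2 = DEG/BC/- → run D
t=12: L0/L1/L2 = EG/BCD/- → run E
t=13: L0/L1/L2 = EG/BCD/- → run E
t=14: L0/L1/L2 = G/BCD/- → run G
t=15: L0/L1/L2 = G/BCD/- → run G
t=16: L0/L1/L2 = G/BCD/- → run G
t=17: L0/L1/L2 = G/BCD/- → run G
t=18: L0/L1/L2 = -/BCDG/- → run B
t=19: L0/L1/L2 = -/BCDG/- → run B
t=20: L0/L1/L2 = -/BCDG/- → run B
t=21: L0/L1/L2 = -/CDG/- → run C
t=22: L0/L1/L2 = -/CDG/- → run C
t=23: L0/L1/L2 = -/DG/- → run D
t=24: L0/L1/L2 = -/DG/- → run D
t=25: L0/L1/L2 = -/DG/- → run D
t=26: L0/L1/L2 = -/DG/- → run D
t=27: L0/L1/L2 = -/G/- → run G
t=28: L0/L1/L2 = -/G/- → run G
t=29: (idle)
t=30: (idle)
t=31: (idle)
t=32: (idle)
t=33: (idle)
t=34: (idle)
t=35: (idle)

completion order = E, B, C, D, G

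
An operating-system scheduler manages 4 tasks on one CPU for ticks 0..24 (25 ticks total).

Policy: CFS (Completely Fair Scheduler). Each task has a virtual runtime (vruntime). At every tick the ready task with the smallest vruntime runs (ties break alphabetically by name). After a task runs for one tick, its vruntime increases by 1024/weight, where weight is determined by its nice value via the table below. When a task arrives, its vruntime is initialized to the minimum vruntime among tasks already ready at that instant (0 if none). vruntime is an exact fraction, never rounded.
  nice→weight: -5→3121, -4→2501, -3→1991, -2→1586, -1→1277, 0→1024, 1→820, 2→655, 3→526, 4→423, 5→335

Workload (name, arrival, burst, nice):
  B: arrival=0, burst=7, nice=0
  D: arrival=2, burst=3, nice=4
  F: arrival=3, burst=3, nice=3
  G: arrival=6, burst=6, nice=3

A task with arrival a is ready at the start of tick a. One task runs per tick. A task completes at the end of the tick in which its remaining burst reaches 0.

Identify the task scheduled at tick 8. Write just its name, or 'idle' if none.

running at tick 8 = B

t=0: vr[B=0] → run B
t=1: vr[B=1] → run B
t=2: vr[B=2 D=2] → run B
t=3: vr[B=3 D=2 F=2] → run D
t=4: vr[B=3 D=1870/423 F=2] → run F
t=5: vr[B=3 D=1870/423 F=1038/263] → run B
t=6: vr[B=4 D=1870/423 F=1038/263 G=1038/263] → run F
t=7: vr[B=4 D=1870/423 F=1550/263 G=1038/263] → run G
t=8: vr[B=4 D=1870/423 F=1550/263 G=1550/263] → run B
t=9: vr[B=5 D=1870/423 F=1550/263 G=1550/263] → run D
t=10: vr[B=5 D=2894/423 F=1550/263 G=1550/263] → run B
t=11: vr[B=6 D=2894/423 F=1550/263 G=1550/263] → run F
t=12: vr[B=6 D=2894/423 G=1550/263] → run G
t=13: vr[B=6 D=2894/423 G=2062/263] → run B
t=14: vr[D=2894/423 G=2062/263] → run D
t=15: vr[G=2062/263] → run G
t=16: vr[G=2574/263] → run G
t=17: vr[G=3086/263] → run G
t=18: vr[G=3598/263] → run G
t=19: (idle)
t=20: (idle)
t=21: (idle)
t=22: (idle)
t=23: (idle)
t=24: (idle)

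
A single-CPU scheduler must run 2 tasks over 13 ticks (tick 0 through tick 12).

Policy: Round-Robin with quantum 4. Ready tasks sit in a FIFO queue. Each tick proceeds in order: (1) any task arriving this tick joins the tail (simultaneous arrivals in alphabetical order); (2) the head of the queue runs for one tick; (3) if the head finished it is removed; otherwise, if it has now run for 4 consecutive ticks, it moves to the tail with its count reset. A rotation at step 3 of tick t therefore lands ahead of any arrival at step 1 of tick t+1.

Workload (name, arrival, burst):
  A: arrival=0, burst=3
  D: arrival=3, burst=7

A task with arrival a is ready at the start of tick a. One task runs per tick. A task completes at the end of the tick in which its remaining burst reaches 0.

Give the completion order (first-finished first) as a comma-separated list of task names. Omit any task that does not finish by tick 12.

t=0: queue=[A] q_used=0 → run A
t=1: queue=[A] q_used=1 → run A
t=2: queue=[A] q_used=2 → run A
t=3: queue=[D] q_used=0 → run D
t=4: queue=[D] q_used=1 → run D
t=5: queue=[D] q_used=2 → run D
t=6: queue=[D] q_used=3 → run D
t=7: queue=[D] q_used=0 → run D
t=8: queue=[D] q_used=1 → run D
t=9: queue=[D] q_used=2 → run D
t=10: (idle)
t=11: (idle)
t=12: (idle)

completion order = A, D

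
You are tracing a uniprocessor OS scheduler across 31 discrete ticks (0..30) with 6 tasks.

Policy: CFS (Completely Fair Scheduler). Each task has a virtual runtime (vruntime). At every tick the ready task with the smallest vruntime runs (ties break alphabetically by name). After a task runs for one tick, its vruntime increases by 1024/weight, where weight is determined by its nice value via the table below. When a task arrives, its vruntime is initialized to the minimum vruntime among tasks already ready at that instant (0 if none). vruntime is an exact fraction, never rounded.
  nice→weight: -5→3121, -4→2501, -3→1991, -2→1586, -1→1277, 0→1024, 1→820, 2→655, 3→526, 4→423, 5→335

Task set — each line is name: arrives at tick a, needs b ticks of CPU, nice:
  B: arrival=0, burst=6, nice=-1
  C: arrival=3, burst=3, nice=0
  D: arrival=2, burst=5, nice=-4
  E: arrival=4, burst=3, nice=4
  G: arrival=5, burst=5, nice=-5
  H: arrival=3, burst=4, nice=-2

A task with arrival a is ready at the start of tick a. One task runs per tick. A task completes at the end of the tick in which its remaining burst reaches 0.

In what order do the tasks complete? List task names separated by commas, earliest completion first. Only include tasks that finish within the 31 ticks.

t=0: vr[B=0] → run B
t=1: vr[B=1024/1277] → run B
t=2: vr[B=2048/1277 D=2048/1277] → run B
t=3: vr[B=3072/1277 C=2048/1277 D=2048/1277 H=2048/1277] → run C
t=4: vr[B=3072/1277 C=3325/1277 D=2048/1277 E=2048/1277 H=2048/1277] → run D
t=5: vr[B=3072/1277 C=3325/1277 D=6429696/3193777 E=2048/1277 G=2048/1277 H=2048/1277] → run E
t=6: vr[B=3072/1277 C=3325/1277 D=6429696/3193777 E=2173952/540171 G=2048/1277 H=2048/1277] → run G
t=7: vr[B=3072/1277 C=3325/1277 D=6429696/3193777 E=2173952/540171 G=7699456/3985517 H=2048/1277] → run H
t=8: vr[B=3072/1277 C=3325/1277 D=6429696/3193777 E=2173952/540171 G=7699456/3985517 H=2277888/1012661] → run G
t=9: vr[B=3072/1277 C=3325/1277 D=6429696/3193777 E=2173952/540171 G=9007104/3985517 H=2277888/1012661] → run D
t=10: vr[B=3072/1277 C=3325/1277 D=7737344/3193777 E=2173952/540171 G=9007104/3985517 H=2277888/1012661] → run H
t=11: vr[B=3072/1277 C=3325/1277 D=7737344/3193777 E=2173952/540171 G=9007104/3985517 H=2931712/1012661] → run G
t=12: vr[B=3072/1277 C=3325/1277 D=7737344/3193777 E=2173952/540171 G=10314752/3985517 H=2931712/1012661] → run B
t=13: vr[B=4096/1277 C=3325/1277 D=7737344/3193777 E=2173952/540171 G=10314752/3985517 H=2931712/1012661] → run D
t=14: vr[B=4096/1277 C=3325/1277 D=9044992/3193777 E=2173952/540171 G=10314752/3985517 H=2931712/1012661] → run G
t=15: vr[B=4096/1277 C=3325/1277 D=9044992/3193777 E=2173952/540171 G=11622400/3985517 H=2931712/1012661] → run C
t=16: vr[B=4096/1277 C=4602/1277 D=9044992/3193777 E=2173952/540171 G=11622400/3985517 H=2931712/1012661] → run D
t=17: vr[B=4096/1277 C=4602/1277 D=10352640/3193777 E=2173952/540171 G=11622400/3985517 H=2931712/1012661] → run H
t=18: vr[B=4096/1277 C=4602/1277 D=10352640/3193777 E=2173952/540171 G=11622400/3985517 H=3585536/1012661] → run G
t=19: vr[B=4096/1277 C=4602/1277 D=10352640/3193777 E=2173952/540171 H=3585536/1012661] → run B
t=20: vr[B=5120/1277 C=4602/1277 D=10352640/3193777 E=2173952/540171 H=3585536/1012661] → run D
t=21: vr[B=5120/1277 C=4602/1277 E=2173952/540171 H=3585536/1012661] → run H
t=22: vr[B=5120/1277 C=4602/1277 E=2173952/540171] → run C
t=23: vr[B=5120/1277 E=2173952/540171] → run B
t=24: vr[E=2173952/540171] → run E
t=25: vr[E=3481600/540171] → run E
t=26: (idle)
t=27: (idle)
t=28: (idle)
t=29: (idle)
t=30: (idle)

completion order = G, D, H, C, B, E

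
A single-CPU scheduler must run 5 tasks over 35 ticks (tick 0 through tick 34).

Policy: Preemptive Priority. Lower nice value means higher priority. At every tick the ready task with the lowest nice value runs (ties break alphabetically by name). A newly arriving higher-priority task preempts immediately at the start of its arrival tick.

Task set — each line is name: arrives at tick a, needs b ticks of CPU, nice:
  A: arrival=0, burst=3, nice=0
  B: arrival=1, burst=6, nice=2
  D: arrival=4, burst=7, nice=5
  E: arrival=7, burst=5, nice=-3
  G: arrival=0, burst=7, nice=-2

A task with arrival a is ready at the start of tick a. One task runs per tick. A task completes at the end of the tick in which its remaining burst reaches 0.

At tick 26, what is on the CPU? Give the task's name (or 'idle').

running at tick 26 = D

t=0: ready={A,G} → run G
t=1: ready={A,B,G} → run G
t=2: ready={A,B,G} → run G
t=3: ready={A,B,G} → run G
t=4: ready={A,B,D,G} → run G
t=5: ready={A,B,D,G} → run G
t=6: ready={A,B,D,G} → run G
t=7: ready={A,B,D,E} → run E
t=8: ready={A,B,D,E} → run E
t=9: ready={A,B,D,E} → run E
t=10: ready={A,B,D,E} → run E
t=11: ready={A,B,D,E} → run E
t=12: ready={A,B,D} → run A
t=13: ready={A,B,D} → run A
t=14: ready={A,B,D} → run A
t=15: ready={B,D} → run B
t=16: ready={B,D} → run B
t=17: ready={B,D} → run B
t=18: ready={B,D} → run B
t=19: ready={B,D} → run B
t=20: ready={B,D} → run B
t=21: ready={D} → run D
t=22: ready={D} → run D
t=23: ready={D} → run D
t=24: ready={D} → run D
t=25: ready={D} → run D
t=26: ready={D} → run D
t=27: ready={D} → run D
t=28: (idle)
t=29: (idle)
t=30: (idle)
t=31: (idle)
t=32: (idle)
t=33: (idle)
t=34: (idle)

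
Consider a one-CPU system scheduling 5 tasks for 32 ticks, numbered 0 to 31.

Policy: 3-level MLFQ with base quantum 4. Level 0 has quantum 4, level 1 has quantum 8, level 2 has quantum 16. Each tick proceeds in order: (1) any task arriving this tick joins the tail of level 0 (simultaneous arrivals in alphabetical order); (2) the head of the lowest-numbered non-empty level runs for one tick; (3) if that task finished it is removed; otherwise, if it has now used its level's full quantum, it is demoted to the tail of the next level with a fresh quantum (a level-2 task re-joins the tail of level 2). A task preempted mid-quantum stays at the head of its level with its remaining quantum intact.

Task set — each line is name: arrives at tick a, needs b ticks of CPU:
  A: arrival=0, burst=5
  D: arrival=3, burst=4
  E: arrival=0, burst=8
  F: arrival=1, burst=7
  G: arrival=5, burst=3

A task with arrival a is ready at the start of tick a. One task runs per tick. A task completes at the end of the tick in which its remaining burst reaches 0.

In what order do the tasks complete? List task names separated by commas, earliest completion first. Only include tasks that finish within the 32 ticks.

t=0: L0/L1/L2 = AE/-/- → run A
t=1: L0/L1/L2 = AEF/-/- → run A
t=2: L0/L1/L2 = AEF/-/- → run A
t=3: L0/L1/L2 = AEFD/-/- → run A
t=4: L0/L1/L2 = EFD/A/- → run E
t=5: L0/L1/L2 = EFDG/A/- → run E
t=6: L0/L1/L2 = EFDG/A/- → run E
t=7: L0/L1/L2 = EFDG/A/- → run E
t=8: L0/L1/L2 = FDG/AE/- → run F
t=9: L0/L1/L2 = FDG/AE/- → run F
t=10: L0/L1/L2 = FDG/AE/- → run F
t=11: L0/L1/L2 = FDG/AE/- → run F
t=12: L0/L1/L2 = DG/AEF/- → run D
t=13: L0/L1/L2 = DG/AEF/- → run D
t=14: L0/L1/L2 = DG/AEF/- → run D
t=15: L0/L1/L2 = DG/AEF/- → run D
t=16: L0/L1/L2 = G/AEF/- → run G
t=17: L0/L1/L2 = G/AEF/- → run G
t=18: L0/L1/L2 = G/AEF/- → run G
t=19: L0/L1/L2 = -/AEF/- → run A
t=20: L0/L1/L2 = -/EF/- → run E
t=21: L0/L1/L2 = -/EF/- → run E
t=22: L0/L1/L2 = -/EF/- → run E
t=23: L0/L1/L2 = -/EF/- → run E
t=24: L0/L1/L2 = -/F/- → run F
t=25: L0/L1/L2 = -/F/- → run F
t=26: L0/L1/L2 = -/F/- → run F
t=27: (idle)
t=28: (idle)
t=29: (idle)
t=30: (idle)
t=31: (idle)

completion order = D, G, A, E, F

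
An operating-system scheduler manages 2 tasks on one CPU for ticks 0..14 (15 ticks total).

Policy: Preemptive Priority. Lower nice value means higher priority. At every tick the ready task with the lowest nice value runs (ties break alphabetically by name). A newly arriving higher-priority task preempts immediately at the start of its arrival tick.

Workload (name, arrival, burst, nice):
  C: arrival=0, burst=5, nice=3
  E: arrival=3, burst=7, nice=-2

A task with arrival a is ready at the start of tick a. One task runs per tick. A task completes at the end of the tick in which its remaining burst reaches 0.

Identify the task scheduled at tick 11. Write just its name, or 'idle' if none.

t=0: ready={C} → run C
t=1: ready={C} → run C
t=2: ready={C} → run C
t=3: ready={C,E} → run E
t=4: ready={C,E} → run E
t=5: ready={C,E} → run E
t=6: ready={C,E} → run E
t=7: ready={C,E} → run E
t=8: ready={C,E} → run E
t=9: ready={C,E} → run E
t=10: ready={C} → run C
t=11: ready={C} → run C
t=12: (idle)
t=13: (idle)
t=14: (idle)

running at tick 11 = C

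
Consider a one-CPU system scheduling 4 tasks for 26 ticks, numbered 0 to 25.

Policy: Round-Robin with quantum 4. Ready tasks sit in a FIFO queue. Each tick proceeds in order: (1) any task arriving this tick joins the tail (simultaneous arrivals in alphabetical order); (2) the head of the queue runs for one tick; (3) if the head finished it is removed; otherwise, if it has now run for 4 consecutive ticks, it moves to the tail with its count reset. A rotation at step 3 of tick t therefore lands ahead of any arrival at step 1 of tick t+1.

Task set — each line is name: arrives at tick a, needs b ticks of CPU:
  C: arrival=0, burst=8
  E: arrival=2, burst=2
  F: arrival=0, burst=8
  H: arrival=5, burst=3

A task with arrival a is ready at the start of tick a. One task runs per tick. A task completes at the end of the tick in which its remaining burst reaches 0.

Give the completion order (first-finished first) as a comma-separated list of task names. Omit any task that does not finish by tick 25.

t=0: queue=[C,F] q_used=0 → run C
t=1: queue=[C,F] q_used=1 → run C
t=2: queue=[C,F,E] q_used=2 → run C
t=3: queue=[C,F,E] q_used=3 → run C
t=4: queue=[F,E,C] q_used=0 → run F
t=5: queue=[F,E,C,H] q_used=1 → run F
t=6: queue=[F,E,C,H] q_used=2 → run F
t=7: queue=[F,E,C,H] q_used=3 → run F
t=8: queue=[E,C,H,F] q_used=0 → run E
t=9: queue=[E,C,H,F] q_used=1 → run E
t=10: queue=[C,H,F] q_used=0 → run C
t=11: queue=[C,H,F] q_used=1 → run C
t=12: queue=[C,H,F] q_used=2 → run C
t=13: queue=[C,H,F] q_used=3 → run C
t=14: queue=[H,F] q_used=0 → run H
t=15: queue=[H,F] q_used=1 → run H
t=16: queue=[H,F] q_used=2 → run H
t=17: queue=[F] q_used=0 → run F
t=18: queue=[F] q_used=1 → run F
t=19: queue=[F] q_used=2 → run F
t=20: queue=[F] q_used=3 → run F
t=21: (idle)
t=22: (idle)
t=23: (idle)
t=24: (idle)
t=25: (idle)

completion order = E, C, H, F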